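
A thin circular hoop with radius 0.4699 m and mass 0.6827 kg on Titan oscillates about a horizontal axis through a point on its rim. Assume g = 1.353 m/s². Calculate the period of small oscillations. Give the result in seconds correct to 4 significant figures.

5.237 s

I_cm = mr² = 0.15074 kg·m². The pivot is at distance d = 0.4699 m from the centre of mass.
By the parallel-axis theorem, I = I_cm + md² = 0.15074 + 0.15074 = 0.30149 kg·m².
T = 2π√(I/(mgd)) = 2π√(0.30149/(0.6827 × 1.353 × 0.4699)) = 5.237 s.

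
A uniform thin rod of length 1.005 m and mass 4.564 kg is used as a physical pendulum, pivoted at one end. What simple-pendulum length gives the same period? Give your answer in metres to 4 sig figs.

0.6700 m

The equivalent simple-pendulum length is L_eq = I/(md), where I is about the pivot and d = 0.50250 m.
I_cm = (1/12)mL² = 0.38415 kg·m², so I = I_cm + md² = 0.38415 + 1.1524 = 1.5366 kg·m².
L_eq = 1.5366/(4.564 × 0.50250) = 0.6700 m.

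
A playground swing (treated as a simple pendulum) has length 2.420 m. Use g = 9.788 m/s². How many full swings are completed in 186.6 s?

59

T = 2π√(L/g) = 2π√(2.420/9.788) = 3.1242 s.
Number of complete oscillations = ⌊186.6/3.1242⌋ = ⌊59.727⌋ = 59.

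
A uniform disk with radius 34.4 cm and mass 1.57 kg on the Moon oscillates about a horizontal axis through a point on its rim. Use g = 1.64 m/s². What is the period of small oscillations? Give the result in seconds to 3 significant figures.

3.52 s

I_cm = ½mr² = 0.09289 kg·m². The pivot is at distance d = 0.344 m from the centre of mass.
By the parallel-axis theorem, I = I_cm + md² = 0.09289 + 0.1858 = 0.2787 kg·m².
T = 2π√(I/(mgd)) = 2π√(0.2787/(1.57 × 1.64 × 0.344)) = 3.52 s.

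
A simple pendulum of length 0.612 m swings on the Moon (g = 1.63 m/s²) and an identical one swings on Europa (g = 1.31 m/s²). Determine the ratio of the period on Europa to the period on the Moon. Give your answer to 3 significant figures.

T ∝ 1/√g, so T₂/T₁ = √(g₁/g₂) = √(1.63/1.31) = 1.12.

1.12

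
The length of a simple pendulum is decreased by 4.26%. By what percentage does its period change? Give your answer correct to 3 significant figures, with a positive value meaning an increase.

T ∝ √L, so T'/T = √(0.9574) = 0.9785.
Percentage change in T = (0.9785 − 1) × 100% = -2.15%.

-2.15%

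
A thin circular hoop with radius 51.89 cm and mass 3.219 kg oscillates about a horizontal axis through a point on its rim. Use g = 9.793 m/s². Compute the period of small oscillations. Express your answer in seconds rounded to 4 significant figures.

2.045 s

I_cm = mr² = 0.86674 kg·m². The pivot is at distance d = 0.5189 m from the centre of mass.
By the parallel-axis theorem, I = I_cm + md² = 0.86674 + 0.86674 = 1.7335 kg·m².
T = 2π√(I/(mgd)) = 2π√(1.7335/(3.219 × 9.793 × 0.5189)) = 2.045 s.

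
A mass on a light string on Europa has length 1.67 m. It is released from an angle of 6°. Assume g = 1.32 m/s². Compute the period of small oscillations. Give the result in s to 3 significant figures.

T = 2π√(L/g) = 2π√(1.67/1.32) = 2π × 1.125 = 7.07 s.

7.07 s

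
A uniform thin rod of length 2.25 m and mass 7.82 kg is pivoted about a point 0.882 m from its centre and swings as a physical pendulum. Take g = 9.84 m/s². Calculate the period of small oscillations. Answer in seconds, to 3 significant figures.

For a physical pendulum T = 2π√(I/(mgd)), with d = 0.8820 m from pivot to centre of mass.
I_cm = mL²/12 = 7.82 × 2.25²/12 = 3.299 kg·m²; I = I_cm + md² = 3.299 + 7.82 × 0.8820² = 9.382 kg·m².
T = 2π√(9.382/(7.82 × 9.84 × 0.8820)) = 2.34 s.

2.34 s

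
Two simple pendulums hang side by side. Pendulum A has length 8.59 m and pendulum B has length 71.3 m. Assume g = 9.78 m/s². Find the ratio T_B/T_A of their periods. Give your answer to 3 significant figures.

2.88

T ∝ √L, so T_B/T_A = √(L_B/L_A) = √(71.3/8.59) = 2.88.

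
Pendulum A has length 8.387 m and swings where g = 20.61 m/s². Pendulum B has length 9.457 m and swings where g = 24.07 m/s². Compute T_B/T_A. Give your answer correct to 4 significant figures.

T = 2π√(L/g), so T_B/T_A = √((L_B/g_B)/(L_A/g_A)) = √((9.457/24.07)/(8.387/20.61)) = 0.9826.

0.9826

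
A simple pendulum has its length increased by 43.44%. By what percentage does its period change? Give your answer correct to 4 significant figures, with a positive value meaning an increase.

19.77%

T ∝ √L, so T'/T = √(1.4344) = 1.1977.
Percentage change in T = (1.1977 − 1) × 100% = 19.77%.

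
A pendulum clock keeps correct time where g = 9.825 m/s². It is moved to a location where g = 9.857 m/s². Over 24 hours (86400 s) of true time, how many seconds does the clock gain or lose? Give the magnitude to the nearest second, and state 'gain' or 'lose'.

gain 141 s

The clock's period scales as T ∝ 1/√g, so T'/T = √(9.825/9.857) = 0.998375.
In 86400 s of true time the clock registers 86400/0.998375 = 86540.6 s, so it gains 141 s.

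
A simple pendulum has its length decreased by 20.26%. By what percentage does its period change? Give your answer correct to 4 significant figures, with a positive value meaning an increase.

-10.70%

T ∝ √L, so T'/T = √(0.79740) = 0.89297.
Percentage change in T = (0.89297 − 1) × 100% = -10.70%.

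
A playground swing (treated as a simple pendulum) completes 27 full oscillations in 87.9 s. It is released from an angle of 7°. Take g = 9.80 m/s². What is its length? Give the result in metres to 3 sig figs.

T = 87.9/27 = 3.256 s.
From T = 2π√(L/g), L = gT²/(4π²) = 9.80 × 3.256²/(4π²) = 2.63 m.

2.63 m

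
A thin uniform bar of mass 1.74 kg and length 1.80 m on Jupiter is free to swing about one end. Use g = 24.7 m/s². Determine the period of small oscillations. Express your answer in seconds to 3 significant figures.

1.38 s

For a physical pendulum T = 2π√(I/(mgd)), with d = 0.9000 m from pivot to centre of mass.
I_cm = mL²/12 = 1.74 × 1.80²/12 = 0.4698 kg·m²; I = I_cm + md² = 0.4698 + 1.74 × 0.9000² = 1.879 kg·m².
T = 2π√(1.879/(1.74 × 24.7 × 0.9000)) = 1.38 s.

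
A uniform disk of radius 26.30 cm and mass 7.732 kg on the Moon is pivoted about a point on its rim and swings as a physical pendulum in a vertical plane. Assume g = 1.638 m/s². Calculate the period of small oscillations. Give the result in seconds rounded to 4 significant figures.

3.084 s

I_cm = ½mr² = 0.26741 kg·m². The pivot is at distance d = 0.2630 m from the centre of mass.
By the parallel-axis theorem, I = I_cm + md² = 0.26741 + 0.53481 = 0.80222 kg·m².
T = 2π√(I/(mgd)) = 2π√(0.80222/(7.732 × 1.638 × 0.2630)) = 3.084 s.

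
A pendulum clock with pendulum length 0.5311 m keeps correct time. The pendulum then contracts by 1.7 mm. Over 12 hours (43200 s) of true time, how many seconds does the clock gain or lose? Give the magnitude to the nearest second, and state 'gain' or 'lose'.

gain 69 s

T ∝ √L, so T'/T = √(0.52940/0.5311) = 0.998398.
In 43200 s of true time the clock registers 43200/0.998398 = 43269.3 s, so it gains 69 s.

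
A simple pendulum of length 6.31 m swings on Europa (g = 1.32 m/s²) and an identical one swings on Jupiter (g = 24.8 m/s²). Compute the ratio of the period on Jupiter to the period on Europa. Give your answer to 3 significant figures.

T ∝ 1/√g, so T₂/T₁ = √(g₁/g₂) = √(1.32/24.8) = 0.231.

0.231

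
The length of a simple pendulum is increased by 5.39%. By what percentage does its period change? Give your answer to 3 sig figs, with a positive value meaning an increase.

2.66%

T ∝ √L, so T'/T = √(1.054) = 1.027.
Percentage change in T = (1.027 − 1) × 100% = 2.66%.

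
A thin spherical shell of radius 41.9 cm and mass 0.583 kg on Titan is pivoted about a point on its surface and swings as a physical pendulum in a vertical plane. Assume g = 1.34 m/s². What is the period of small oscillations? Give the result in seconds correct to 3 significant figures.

I_cm = (2/3)mr² = 0.06823 kg·m². The pivot is at distance d = 0.419 m from the centre of mass.
By the parallel-axis theorem, I = I_cm + md² = 0.06823 + 0.1024 = 0.1706 kg·m².
T = 2π√(I/(mgd)) = 2π√(0.1706/(0.583 × 1.34 × 0.419)) = 4.54 s.

4.54 s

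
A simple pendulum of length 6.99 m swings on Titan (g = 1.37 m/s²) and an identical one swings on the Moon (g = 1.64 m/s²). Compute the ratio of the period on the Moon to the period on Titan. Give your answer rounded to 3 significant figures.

0.914

T ∝ 1/√g, so T₂/T₁ = √(g₁/g₂) = √(1.37/1.64) = 0.914.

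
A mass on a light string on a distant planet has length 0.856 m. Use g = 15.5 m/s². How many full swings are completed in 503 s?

340

T = 2π√(L/g) = 2π√(0.856/15.5) = 1.477 s.
Number of complete oscillations = ⌊503/1.477⌋ = ⌊340.7⌋ = 340.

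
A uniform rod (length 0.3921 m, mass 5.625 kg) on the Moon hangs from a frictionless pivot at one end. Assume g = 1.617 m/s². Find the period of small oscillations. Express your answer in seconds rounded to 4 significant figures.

For a physical pendulum T = 2π√(I/(mgd)), with d = 0.19605 m from pivot to centre of mass.
I_cm = mL²/12 = 5.625 × 0.3921²/12 = 0.072067 kg·m²; I = I_cm + md² = 0.072067 + 5.625 × 0.19605² = 0.28827 kg·m².
T = 2π√(0.28827/(5.625 × 1.617 × 0.19605)) = 2.526 s.

2.526 s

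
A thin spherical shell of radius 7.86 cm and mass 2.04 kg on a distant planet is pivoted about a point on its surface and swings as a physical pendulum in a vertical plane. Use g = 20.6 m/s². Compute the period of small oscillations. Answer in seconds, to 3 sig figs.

0.501 s

I_cm = (2/3)mr² = 0.008402 kg·m². The pivot is at distance d = 0.0786 m from the centre of mass.
By the parallel-axis theorem, I = I_cm + md² = 0.008402 + 0.01260 = 0.02101 kg·m².
T = 2π√(I/(mgd)) = 2π√(0.02101/(2.04 × 20.6 × 0.0786)) = 0.501 s.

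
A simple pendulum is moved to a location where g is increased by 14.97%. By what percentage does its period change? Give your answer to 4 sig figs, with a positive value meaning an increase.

T ∝ 1/√g, so T'/T = 1/√(1.1497) = 0.93263.
Percentage change in T = (0.93263 − 1) × 100% = -6.737%.

-6.737%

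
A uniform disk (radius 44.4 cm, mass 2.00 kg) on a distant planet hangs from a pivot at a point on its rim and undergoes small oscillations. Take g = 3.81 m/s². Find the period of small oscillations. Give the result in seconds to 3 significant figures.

I_cm = ½mr² = 0.1971 kg·m². The pivot is at distance d = 0.444 m from the centre of mass.
By the parallel-axis theorem, I = I_cm + md² = 0.1971 + 0.3943 = 0.5914 kg·m².
T = 2π√(I/(mgd)) = 2π√(0.5914/(2.00 × 3.81 × 0.444)) = 2.63 s.

2.63 s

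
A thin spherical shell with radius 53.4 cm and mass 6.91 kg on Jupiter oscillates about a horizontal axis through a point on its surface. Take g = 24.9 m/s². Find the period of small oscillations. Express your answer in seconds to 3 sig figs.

1.19 s

I_cm = (2/3)mr² = 1.314 kg·m². The pivot is at distance d = 0.534 m from the centre of mass.
By the parallel-axis theorem, I = I_cm + md² = 1.314 + 1.970 = 3.284 kg·m².
T = 2π√(I/(mgd)) = 2π√(3.284/(6.91 × 24.9 × 0.534)) = 1.19 s.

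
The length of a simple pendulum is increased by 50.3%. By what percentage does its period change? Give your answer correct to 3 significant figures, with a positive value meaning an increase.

22.6%

T ∝ √L, so T'/T = √(1.503) = 1.226.
Percentage change in T = (1.226 − 1) × 100% = 22.6%.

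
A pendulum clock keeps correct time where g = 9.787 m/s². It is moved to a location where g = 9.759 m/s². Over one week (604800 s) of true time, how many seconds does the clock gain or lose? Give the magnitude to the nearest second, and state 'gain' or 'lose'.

lose 866 s

The clock's period scales as T ∝ 1/√g, so T'/T = √(9.787/9.759) = 1.00143.
In 604800 s of true time the clock registers 604800/1.00143 = 603934.2 s, so it loses 866 s.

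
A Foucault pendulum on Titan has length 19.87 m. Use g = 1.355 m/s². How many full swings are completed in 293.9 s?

T = 2π√(L/g) = 2π√(19.87/1.355) = 24.061 s.
Number of complete oscillations = ⌊293.9/24.061⌋ = ⌊12.215⌋ = 12.

12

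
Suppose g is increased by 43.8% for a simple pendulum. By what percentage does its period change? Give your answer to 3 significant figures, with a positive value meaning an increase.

-16.6%

T ∝ 1/√g, so T'/T = 1/√(1.438) = 0.8339.
Percentage change in T = (0.8339 − 1) × 100% = -16.6%.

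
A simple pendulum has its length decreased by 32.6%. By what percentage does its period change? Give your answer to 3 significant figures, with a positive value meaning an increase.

T ∝ √L, so T'/T = √(0.6740) = 0.8210.
Percentage change in T = (0.8210 − 1) × 100% = -17.9%.

-17.9%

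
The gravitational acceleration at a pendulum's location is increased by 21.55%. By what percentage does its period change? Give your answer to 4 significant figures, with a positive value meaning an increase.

T ∝ 1/√g, so T'/T = 1/√(1.2155) = 0.90703.
Percentage change in T = (0.90703 − 1) × 100% = -9.297%.

-9.297%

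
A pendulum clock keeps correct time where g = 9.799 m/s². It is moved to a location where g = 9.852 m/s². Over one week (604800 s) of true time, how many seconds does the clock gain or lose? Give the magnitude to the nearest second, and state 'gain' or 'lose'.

The clock's period scales as T ∝ 1/√g, so T'/T = √(9.799/9.852) = 0.997307.
In 604800 s of true time the clock registers 604800/0.997307 = 606433.4 s, so it gains 1633 s.

gain 1633 s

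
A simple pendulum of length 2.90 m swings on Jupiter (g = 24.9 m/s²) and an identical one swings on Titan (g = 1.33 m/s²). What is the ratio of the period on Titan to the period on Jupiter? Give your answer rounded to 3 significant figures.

T ∝ 1/√g, so T₂/T₁ = √(g₁/g₂) = √(24.9/1.33) = 4.33.

4.33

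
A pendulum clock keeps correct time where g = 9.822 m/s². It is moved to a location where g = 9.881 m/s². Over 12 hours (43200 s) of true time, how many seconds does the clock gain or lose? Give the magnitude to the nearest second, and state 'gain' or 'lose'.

The clock's period scales as T ∝ 1/√g, so T'/T = √(9.822/9.881) = 0.997010.
In 43200 s of true time the clock registers 43200/0.997010 = 43329.6 s, so it gains 130 s.

gain 130 s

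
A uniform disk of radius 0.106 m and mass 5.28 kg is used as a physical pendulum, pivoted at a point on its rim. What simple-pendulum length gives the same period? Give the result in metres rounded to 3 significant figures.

The equivalent simple-pendulum length is L_eq = I/(md), where I is about the pivot and d = 0.1060 m.
I_cm = ½mR² = 0.02966 kg·m², so I = I_cm + md² = 0.02966 + 0.05933 = 0.08899 kg·m².
L_eq = 0.08899/(5.28 × 0.1060) = 0.159 m.

0.159 m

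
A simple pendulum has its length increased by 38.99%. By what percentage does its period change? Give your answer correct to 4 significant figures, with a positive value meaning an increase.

T ∝ √L, so T'/T = √(1.3899) = 1.1789.
Percentage change in T = (1.1789 − 1) × 100% = 17.89%.

17.89%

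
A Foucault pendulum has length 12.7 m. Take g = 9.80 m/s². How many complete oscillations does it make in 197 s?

27

T = 2π√(L/g) = 2π√(12.7/9.80) = 7.153 s.
Number of complete oscillations = ⌊197/7.153⌋ = ⌊27.54⌋ = 27.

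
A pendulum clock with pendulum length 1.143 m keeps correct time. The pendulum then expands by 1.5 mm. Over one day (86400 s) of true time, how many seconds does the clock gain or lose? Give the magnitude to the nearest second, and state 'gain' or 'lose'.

T ∝ √L, so T'/T = √(1.14450/1.143) = 1.00066.
In 86400 s of true time the clock registers 86400/1.00066 = 86343.4 s, so it loses 57 s.

lose 57 s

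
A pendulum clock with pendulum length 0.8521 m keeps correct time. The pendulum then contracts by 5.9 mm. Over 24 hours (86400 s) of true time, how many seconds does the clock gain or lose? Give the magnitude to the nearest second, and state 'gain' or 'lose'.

T ∝ √L, so T'/T = √(0.84620/0.8521) = 0.996532.
In 86400 s of true time the clock registers 86400/0.996532 = 86700.7 s, so it gains 301 s.

gain 301 s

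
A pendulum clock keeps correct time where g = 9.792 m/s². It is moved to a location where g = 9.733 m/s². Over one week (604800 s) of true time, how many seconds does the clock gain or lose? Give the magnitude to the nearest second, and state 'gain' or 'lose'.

lose 1825 s

The clock's period scales as T ∝ 1/√g, so T'/T = √(9.792/9.733) = 1.00303.
In 604800 s of true time the clock registers 604800/1.00303 = 602975.2 s, so it loses 1825 s.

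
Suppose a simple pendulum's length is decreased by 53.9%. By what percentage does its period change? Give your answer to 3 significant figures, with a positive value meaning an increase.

-32.1%

T ∝ √L, so T'/T = √(0.4610) = 0.6790.
Percentage change in T = (0.6790 − 1) × 100% = -32.1%.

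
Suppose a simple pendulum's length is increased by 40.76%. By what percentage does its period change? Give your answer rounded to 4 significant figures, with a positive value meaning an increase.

T ∝ √L, so T'/T = √(1.4076) = 1.1864.
Percentage change in T = (1.1864 − 1) × 100% = 18.64%.

18.64%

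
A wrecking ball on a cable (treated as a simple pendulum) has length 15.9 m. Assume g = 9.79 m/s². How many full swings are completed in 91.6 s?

11

T = 2π√(L/g) = 2π√(15.9/9.79) = 8.007 s.
Number of complete oscillations = ⌊91.6/8.007⌋ = ⌊11.44⌋ = 11.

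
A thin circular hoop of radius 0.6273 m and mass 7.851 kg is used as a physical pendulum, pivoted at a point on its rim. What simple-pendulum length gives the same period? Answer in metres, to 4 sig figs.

1.255 m

The equivalent simple-pendulum length is L_eq = I/(md), where I is about the pivot and d = 0.62730 m.
I_cm = mR² = 3.0894 kg·m², so I = I_cm + md² = 3.0894 + 3.0894 = 6.1788 kg·m².
L_eq = 6.1788/(7.851 × 0.62730) = 1.255 m.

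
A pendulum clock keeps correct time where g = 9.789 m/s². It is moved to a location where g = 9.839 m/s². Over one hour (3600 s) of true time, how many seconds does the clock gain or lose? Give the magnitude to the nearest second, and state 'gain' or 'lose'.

gain 9 s

The clock's period scales as T ∝ 1/√g, so T'/T = √(9.789/9.839) = 0.997456.
In 3600 s of true time the clock registers 3600/0.997456 = 3609.2 s, so it gains 9 s.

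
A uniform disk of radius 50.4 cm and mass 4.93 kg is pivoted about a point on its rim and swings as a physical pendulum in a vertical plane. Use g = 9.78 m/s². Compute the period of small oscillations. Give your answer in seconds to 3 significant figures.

1.75 s

I_cm = ½mr² = 0.6261 kg·m². The pivot is at distance d = 0.504 m from the centre of mass.
By the parallel-axis theorem, I = I_cm + md² = 0.6261 + 1.252 = 1.878 kg·m².
T = 2π√(I/(mgd)) = 2π√(1.878/(4.93 × 9.78 × 0.504)) = 1.75 s.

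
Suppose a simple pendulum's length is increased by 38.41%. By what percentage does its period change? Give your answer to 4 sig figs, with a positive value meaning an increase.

T ∝ √L, so T'/T = √(1.3841) = 1.1765.
Percentage change in T = (1.1765 − 1) × 100% = 17.65%.

17.65%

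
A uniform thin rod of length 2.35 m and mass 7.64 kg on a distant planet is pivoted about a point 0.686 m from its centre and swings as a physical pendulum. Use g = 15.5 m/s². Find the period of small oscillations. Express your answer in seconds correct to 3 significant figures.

1.86 s

For a physical pendulum T = 2π√(I/(mgd)), with d = 0.6860 m from pivot to centre of mass.
I_cm = mL²/12 = 7.64 × 2.35²/12 = 3.516 kg·m²; I = I_cm + md² = 3.516 + 7.64 × 0.6860² = 7.111 kg·m².
T = 2π√(7.111/(7.64 × 15.5 × 0.6860)) = 1.86 s.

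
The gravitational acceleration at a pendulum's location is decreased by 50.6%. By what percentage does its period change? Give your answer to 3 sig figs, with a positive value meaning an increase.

42.3%

T ∝ 1/√g, so T'/T = 1/√(0.4940) = 1.423.
Percentage change in T = (1.423 − 1) × 100% = 42.3%.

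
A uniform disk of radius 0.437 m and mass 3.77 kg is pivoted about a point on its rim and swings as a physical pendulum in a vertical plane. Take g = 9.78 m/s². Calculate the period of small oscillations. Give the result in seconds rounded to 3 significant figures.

I_cm = ½mr² = 0.3600 kg·m². The pivot is at distance d = 0.437 m from the centre of mass.
By the parallel-axis theorem, I = I_cm + md² = 0.3600 + 0.7200 = 1.080 kg·m².
T = 2π√(I/(mgd)) = 2π√(1.080/(3.77 × 9.78 × 0.437)) = 1.63 s.

1.63 s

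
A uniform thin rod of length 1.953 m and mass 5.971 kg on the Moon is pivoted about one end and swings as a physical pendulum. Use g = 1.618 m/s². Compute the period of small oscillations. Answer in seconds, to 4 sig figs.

5.636 s

For a physical pendulum T = 2π√(I/(mgd)), with d = 0.97650 m from pivot to centre of mass.
I_cm = mL²/12 = 5.971 × 1.953²/12 = 1.8979 kg·m²; I = I_cm + md² = 1.8979 + 5.971 × 0.97650² = 7.5915 kg·m².
T = 2π√(7.5915/(5.971 × 1.618 × 0.97650)) = 5.636 s.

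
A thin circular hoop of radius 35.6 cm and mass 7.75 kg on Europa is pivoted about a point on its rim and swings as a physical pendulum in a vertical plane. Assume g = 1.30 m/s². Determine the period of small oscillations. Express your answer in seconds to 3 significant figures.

I_cm = mr² = 0.9822 kg·m². The pivot is at distance d = 0.356 m from the centre of mass.
By the parallel-axis theorem, I = I_cm + md² = 0.9822 + 0.9822 = 1.964 kg·m².
T = 2π√(I/(mgd)) = 2π√(1.964/(7.75 × 1.30 × 0.356)) = 4.65 s.

4.65 s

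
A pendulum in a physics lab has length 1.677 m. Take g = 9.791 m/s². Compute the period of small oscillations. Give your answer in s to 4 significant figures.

2.600 s

T = 2π√(L/g) = 2π√(1.677/9.791) = 2π × 0.41386 = 2.600 s.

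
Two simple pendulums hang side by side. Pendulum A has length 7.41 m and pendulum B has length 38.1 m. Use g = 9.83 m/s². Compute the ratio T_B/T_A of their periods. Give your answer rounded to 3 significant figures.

T ∝ √L, so T_B/T_A = √(L_B/L_A) = √(38.1/7.41) = 2.27.

2.27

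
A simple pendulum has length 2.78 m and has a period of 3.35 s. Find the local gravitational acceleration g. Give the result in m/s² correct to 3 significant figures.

9.78 m/s²

From T = 2π√(L/g), g = 4π²L/T² = 4π² × 2.78/3.350² = 9.78 m/s².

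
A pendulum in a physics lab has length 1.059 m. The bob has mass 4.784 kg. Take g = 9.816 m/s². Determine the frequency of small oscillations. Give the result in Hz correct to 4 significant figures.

0.4846 Hz

T = 2π√(L/g) = 2π√(1.059/9.816) = 2.0638 s, so f = 1/T = 0.4846 Hz.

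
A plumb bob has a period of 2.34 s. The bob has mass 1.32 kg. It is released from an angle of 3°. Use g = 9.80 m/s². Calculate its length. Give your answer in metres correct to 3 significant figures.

1.36 m

From T = 2π√(L/g), L = gT²/(4π²) = 9.80 × 2.340²/(4π²) = 1.36 m.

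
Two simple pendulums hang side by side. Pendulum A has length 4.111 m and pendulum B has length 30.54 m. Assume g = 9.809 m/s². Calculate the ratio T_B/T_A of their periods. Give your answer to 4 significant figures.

2.726

T ∝ √L, so T_B/T_A = √(L_B/L_A) = √(30.54/4.111) = 2.726.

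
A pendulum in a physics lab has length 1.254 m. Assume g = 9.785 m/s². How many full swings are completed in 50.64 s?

22

T = 2π√(L/g) = 2π√(1.254/9.785) = 2.2493 s.
Number of complete oscillations = ⌊50.64/2.2493⌋ = ⌊22.514⌋ = 22.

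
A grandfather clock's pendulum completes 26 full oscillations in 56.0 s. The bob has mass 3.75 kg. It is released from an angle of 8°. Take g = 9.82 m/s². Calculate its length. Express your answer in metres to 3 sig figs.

T = 56.0/26 = 2.154 s.
From T = 2π√(L/g), L = gT²/(4π²) = 9.82 × 2.154²/(4π²) = 1.15 m.

1.15 m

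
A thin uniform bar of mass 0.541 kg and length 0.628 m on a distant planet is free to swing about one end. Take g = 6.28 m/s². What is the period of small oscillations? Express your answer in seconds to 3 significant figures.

For a physical pendulum T = 2π√(I/(mgd)), with d = 0.3140 m from pivot to centre of mass.
I_cm = mL²/12 = 0.541 × 0.628²/12 = 0.01778 kg·m²; I = I_cm + md² = 0.01778 + 0.541 × 0.3140² = 0.07112 kg·m².
T = 2π√(0.07112/(0.541 × 6.28 × 0.3140)) = 1.62 s.

1.62 s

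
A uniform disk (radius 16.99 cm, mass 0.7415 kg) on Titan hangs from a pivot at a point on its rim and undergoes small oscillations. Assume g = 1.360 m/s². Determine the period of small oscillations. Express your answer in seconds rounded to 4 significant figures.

2.720 s

I_cm = ½mr² = 0.010702 kg·m². The pivot is at distance d = 0.1699 m from the centre of mass.
By the parallel-axis theorem, I = I_cm + md² = 0.010702 + 0.021404 = 0.032106 kg·m².
T = 2π√(I/(mgd)) = 2π√(0.032106/(0.7415 × 1.360 × 0.1699)) = 2.720 s.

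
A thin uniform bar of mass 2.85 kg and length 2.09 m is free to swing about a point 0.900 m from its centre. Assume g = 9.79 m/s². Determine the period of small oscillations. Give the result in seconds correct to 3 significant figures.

2.29 s

For a physical pendulum T = 2π√(I/(mgd)), with d = 0.9000 m from pivot to centre of mass.
I_cm = mL²/12 = 2.85 × 2.09²/12 = 1.037 kg·m²; I = I_cm + md² = 1.037 + 2.85 × 0.9000² = 3.346 kg·m².
T = 2π√(3.346/(2.85 × 9.79 × 0.9000)) = 2.29 s.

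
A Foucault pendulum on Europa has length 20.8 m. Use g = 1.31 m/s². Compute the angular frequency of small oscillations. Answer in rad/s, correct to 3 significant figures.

ω = √(g/L) = √(1.31/20.8) = 0.251 rad/s.

0.251 rad/s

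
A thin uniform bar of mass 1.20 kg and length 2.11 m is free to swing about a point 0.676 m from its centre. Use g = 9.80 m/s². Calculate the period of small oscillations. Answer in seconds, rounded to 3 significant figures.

2.22 s

For a physical pendulum T = 2π√(I/(mgd)), with d = 0.6760 m from pivot to centre of mass.
I_cm = mL²/12 = 1.20 × 2.11²/12 = 0.4452 kg·m²; I = I_cm + md² = 0.4452 + 1.20 × 0.6760² = 0.9936 kg·m².
T = 2π√(0.9936/(1.20 × 9.80 × 0.6760)) = 2.22 s.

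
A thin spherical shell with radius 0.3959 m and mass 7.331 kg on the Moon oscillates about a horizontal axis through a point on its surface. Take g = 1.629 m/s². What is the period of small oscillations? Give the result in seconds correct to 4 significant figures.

I_cm = (2/3)mr² = 0.76603 kg·m². The pivot is at distance d = 0.3959 m from the centre of mass.
By the parallel-axis theorem, I = I_cm + md² = 0.76603 + 1.1490 = 1.9151 kg·m².
T = 2π√(I/(mgd)) = 2π√(1.9151/(7.331 × 1.629 × 0.3959)) = 3.999 s.

3.999 s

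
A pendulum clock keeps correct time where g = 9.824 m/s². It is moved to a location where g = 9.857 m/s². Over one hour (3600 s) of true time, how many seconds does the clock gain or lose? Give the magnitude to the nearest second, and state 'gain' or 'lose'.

The clock's period scales as T ∝ 1/√g, so T'/T = √(9.824/9.857) = 0.998325.
In 3600 s of true time the clock registers 3600/0.998325 = 3606.0 s, so it gains 6 s.

gain 6 s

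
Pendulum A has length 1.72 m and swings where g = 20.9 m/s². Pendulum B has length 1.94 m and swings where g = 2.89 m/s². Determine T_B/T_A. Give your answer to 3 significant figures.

2.86

T = 2π√(L/g), so T_B/T_A = √((L_B/g_B)/(L_A/g_A)) = √((1.94/2.89)/(1.72/20.9)) = 2.86.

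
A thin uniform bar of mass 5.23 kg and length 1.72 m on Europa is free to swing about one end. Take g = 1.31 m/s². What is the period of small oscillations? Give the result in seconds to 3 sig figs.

5.88 s

For a physical pendulum T = 2π√(I/(mgd)), with d = 0.8600 m from pivot to centre of mass.
I_cm = mL²/12 = 5.23 × 1.72²/12 = 1.289 kg·m²; I = I_cm + md² = 1.289 + 5.23 × 0.8600² = 5.157 kg·m².
T = 2π√(5.157/(5.23 × 1.31 × 0.8600)) = 5.88 s.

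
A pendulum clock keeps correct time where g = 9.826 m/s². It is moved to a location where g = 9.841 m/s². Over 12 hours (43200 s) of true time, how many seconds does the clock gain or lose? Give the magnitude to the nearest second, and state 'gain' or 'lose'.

The clock's period scales as T ∝ 1/√g, so T'/T = √(9.826/9.841) = 0.999238.
In 43200 s of true time the clock registers 43200/0.999238 = 43233.0 s, so it gains 33 s.

gain 33 s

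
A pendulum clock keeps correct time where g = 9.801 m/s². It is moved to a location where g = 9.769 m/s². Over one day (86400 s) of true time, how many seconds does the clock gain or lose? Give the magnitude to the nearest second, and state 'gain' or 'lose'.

lose 141 s

The clock's period scales as T ∝ 1/√g, so T'/T = √(9.801/9.769) = 1.00164.
In 86400 s of true time the clock registers 86400/1.00164 = 86258.8 s, so it loses 141 s.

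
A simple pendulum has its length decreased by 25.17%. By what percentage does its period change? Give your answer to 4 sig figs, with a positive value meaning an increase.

T ∝ √L, so T'/T = √(0.74830) = 0.86504.
Percentage change in T = (0.86504 − 1) × 100% = -13.50%.

-13.50%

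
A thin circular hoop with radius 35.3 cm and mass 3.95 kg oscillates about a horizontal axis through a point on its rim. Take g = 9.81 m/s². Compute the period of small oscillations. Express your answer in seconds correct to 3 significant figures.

1.69 s

I_cm = mr² = 0.4922 kg·m². The pivot is at distance d = 0.353 m from the centre of mass.
By the parallel-axis theorem, I = I_cm + md² = 0.4922 + 0.4922 = 0.9844 kg·m².
T = 2π√(I/(mgd)) = 2π√(0.9844/(3.95 × 9.81 × 0.353)) = 1.69 s.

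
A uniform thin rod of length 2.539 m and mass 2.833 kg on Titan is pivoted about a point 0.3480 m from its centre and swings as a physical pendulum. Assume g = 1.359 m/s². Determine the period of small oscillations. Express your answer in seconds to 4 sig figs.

7.413 s

For a physical pendulum T = 2π√(I/(mgd)), with d = 0.34800 m from pivot to centre of mass.
I_cm = mL²/12 = 2.833 × 2.539²/12 = 1.5219 kg·m²; I = I_cm + md² = 1.5219 + 2.833 × 0.34800² = 1.8650 kg·m².
T = 2π√(1.8650/(2.833 × 1.359 × 0.34800)) = 7.413 s.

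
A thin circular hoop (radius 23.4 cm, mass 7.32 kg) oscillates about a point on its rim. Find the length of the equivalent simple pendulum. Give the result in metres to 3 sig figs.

0.468 m

The equivalent simple-pendulum length is L_eq = I/(md), where I is about the pivot and d = 0.2340 m.
I_cm = mR² = 0.4008 kg·m², so I = I_cm + md² = 0.4008 + 0.4008 = 0.8016 kg·m².
L_eq = 0.8016/(7.32 × 0.2340) = 0.468 m.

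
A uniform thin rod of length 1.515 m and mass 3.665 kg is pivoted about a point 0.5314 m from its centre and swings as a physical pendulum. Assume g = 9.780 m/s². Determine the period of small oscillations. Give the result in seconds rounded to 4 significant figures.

For a physical pendulum T = 2π√(I/(mgd)), with d = 0.53140 m from pivot to centre of mass.
I_cm = mL²/12 = 3.665 × 1.515²/12 = 0.70100 kg·m²; I = I_cm + md² = 0.70100 + 3.665 × 0.53140² = 1.7359 kg·m².
T = 2π√(1.7359/(3.665 × 9.780 × 0.53140)) = 1.897 s.

1.897 s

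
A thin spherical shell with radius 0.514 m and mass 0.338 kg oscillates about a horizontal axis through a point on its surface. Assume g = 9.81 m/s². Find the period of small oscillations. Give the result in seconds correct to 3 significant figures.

1.86 s

I_cm = (2/3)mr² = 0.05953 kg·m². The pivot is at distance d = 0.514 m from the centre of mass.
By the parallel-axis theorem, I = I_cm + md² = 0.05953 + 0.08930 = 0.1488 kg·m².
T = 2π√(I/(mgd)) = 2π√(0.1488/(0.338 × 9.81 × 0.514)) = 1.86 s.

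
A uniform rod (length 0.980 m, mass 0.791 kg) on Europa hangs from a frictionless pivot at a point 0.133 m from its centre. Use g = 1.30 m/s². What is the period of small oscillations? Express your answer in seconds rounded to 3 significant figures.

For a physical pendulum T = 2π√(I/(mgd)), with d = 0.1330 m from pivot to centre of mass.
I_cm = mL²/12 = 0.791 × 0.980²/12 = 0.06331 kg·m²; I = I_cm + md² = 0.06331 + 0.791 × 0.1330² = 0.07730 kg·m².
T = 2π√(0.07730/(0.791 × 1.30 × 0.1330)) = 4.72 s.

4.72 s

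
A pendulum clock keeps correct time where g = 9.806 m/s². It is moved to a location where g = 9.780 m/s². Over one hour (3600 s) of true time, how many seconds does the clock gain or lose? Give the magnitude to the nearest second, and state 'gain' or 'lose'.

lose 5 s

The clock's period scales as T ∝ 1/√g, so T'/T = √(9.806/9.780) = 1.00133.
In 3600 s of true time the clock registers 3600/1.00133 = 3595.2 s, so it loses 5 s.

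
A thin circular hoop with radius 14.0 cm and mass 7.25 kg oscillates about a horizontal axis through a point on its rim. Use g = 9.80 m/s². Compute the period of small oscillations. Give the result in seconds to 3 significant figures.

1.06 s

I_cm = mr² = 0.1421 kg·m². The pivot is at distance d = 0.140 m from the centre of mass.
By the parallel-axis theorem, I = I_cm + md² = 0.1421 + 0.1421 = 0.2842 kg·m².
T = 2π√(I/(mgd)) = 2π√(0.2842/(7.25 × 9.80 × 0.140)) = 1.06 s.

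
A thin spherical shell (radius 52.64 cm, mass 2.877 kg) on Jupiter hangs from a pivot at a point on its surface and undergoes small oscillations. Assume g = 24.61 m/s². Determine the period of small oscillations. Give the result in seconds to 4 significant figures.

I_cm = (2/3)mr² = 0.53147 kg·m². The pivot is at distance d = 0.5264 m from the centre of mass.
By the parallel-axis theorem, I = I_cm + md² = 0.53147 + 0.79721 = 1.3287 kg·m².
T = 2π√(I/(mgd)) = 2π√(1.3287/(2.877 × 24.61 × 0.5264)) = 1.186 s.

1.186 s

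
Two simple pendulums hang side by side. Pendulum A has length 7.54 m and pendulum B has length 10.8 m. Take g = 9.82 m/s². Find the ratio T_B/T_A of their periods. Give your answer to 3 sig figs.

T ∝ √L, so T_B/T_A = √(L_B/L_A) = √(10.8/7.54) = 1.20.

1.20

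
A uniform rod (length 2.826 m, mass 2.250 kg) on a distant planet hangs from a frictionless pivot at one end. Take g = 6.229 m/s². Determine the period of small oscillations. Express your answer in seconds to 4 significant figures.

3.456 s

For a physical pendulum T = 2π√(I/(mgd)), with d = 1.4130 m from pivot to centre of mass.
I_cm = mL²/12 = 2.250 × 2.826²/12 = 1.4974 kg·m²; I = I_cm + md² = 1.4974 + 2.250 × 1.4130² = 5.9897 kg·m².
T = 2π√(5.9897/(2.250 × 6.229 × 1.4130)) = 3.456 s.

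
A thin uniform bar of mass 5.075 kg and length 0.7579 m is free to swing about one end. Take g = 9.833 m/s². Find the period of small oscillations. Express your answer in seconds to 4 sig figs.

1.424 s

For a physical pendulum T = 2π√(I/(mgd)), with d = 0.37895 m from pivot to centre of mass.
I_cm = mL²/12 = 5.075 × 0.7579²/12 = 0.24293 kg·m²; I = I_cm + md² = 0.24293 + 5.075 × 0.37895² = 0.97171 kg·m².
T = 2π√(0.97171/(5.075 × 9.833 × 0.37895)) = 1.424 s.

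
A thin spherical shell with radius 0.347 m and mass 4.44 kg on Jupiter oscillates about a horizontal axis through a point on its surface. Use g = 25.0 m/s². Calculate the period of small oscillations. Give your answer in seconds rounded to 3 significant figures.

0.956 s

I_cm = (2/3)mr² = 0.3564 kg·m². The pivot is at distance d = 0.347 m from the centre of mass.
By the parallel-axis theorem, I = I_cm + md² = 0.3564 + 0.5346 = 0.8910 kg·m².
T = 2π√(I/(mgd)) = 2π√(0.8910/(4.44 × 25.0 × 0.347)) = 0.956 s.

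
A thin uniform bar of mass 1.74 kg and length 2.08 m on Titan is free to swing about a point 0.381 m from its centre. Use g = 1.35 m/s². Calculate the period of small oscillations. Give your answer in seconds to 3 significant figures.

For a physical pendulum T = 2π√(I/(mgd)), with d = 0.3810 m from pivot to centre of mass.
I_cm = mL²/12 = 1.74 × 2.08²/12 = 0.6273 kg·m²; I = I_cm + md² = 0.6273 + 1.74 × 0.3810² = 0.8799 kg·m².
T = 2π√(0.8799/(1.74 × 1.35 × 0.3810)) = 6.23 s.

6.23 s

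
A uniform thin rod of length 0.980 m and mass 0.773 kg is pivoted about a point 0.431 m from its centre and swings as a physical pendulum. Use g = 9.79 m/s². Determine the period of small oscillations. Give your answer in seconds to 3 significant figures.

1.58 s

For a physical pendulum T = 2π√(I/(mgd)), with d = 0.4310 m from pivot to centre of mass.
I_cm = mL²/12 = 0.773 × 0.980²/12 = 0.06187 kg·m²; I = I_cm + md² = 0.06187 + 0.773 × 0.4310² = 0.2055 kg·m².
T = 2π√(0.2055/(0.773 × 9.79 × 0.4310)) = 1.58 s.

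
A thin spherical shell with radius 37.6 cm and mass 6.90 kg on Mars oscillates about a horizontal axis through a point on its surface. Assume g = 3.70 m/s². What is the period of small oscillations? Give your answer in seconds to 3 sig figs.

2.59 s

I_cm = (2/3)mr² = 0.6503 kg·m². The pivot is at distance d = 0.376 m from the centre of mass.
By the parallel-axis theorem, I = I_cm + md² = 0.6503 + 0.9755 = 1.626 kg·m².
T = 2π√(I/(mgd)) = 2π√(1.626/(6.90 × 3.70 × 0.376)) = 2.59 s.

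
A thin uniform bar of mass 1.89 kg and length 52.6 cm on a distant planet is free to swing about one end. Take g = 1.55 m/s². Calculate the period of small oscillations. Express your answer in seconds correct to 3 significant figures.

For a physical pendulum T = 2π√(I/(mgd)), with d = 0.2630 m from pivot to centre of mass.
I_cm = mL²/12 = 1.89 × 0.526²/12 = 0.04358 kg·m²; I = I_cm + md² = 0.04358 + 1.89 × 0.2630² = 0.1743 kg·m².
T = 2π√(0.1743/(1.89 × 1.55 × 0.2630)) = 2.99 s.

2.99 s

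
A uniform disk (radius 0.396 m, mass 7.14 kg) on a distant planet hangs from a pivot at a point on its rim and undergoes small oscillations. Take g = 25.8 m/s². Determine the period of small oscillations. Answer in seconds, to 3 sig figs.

0.953 s

I_cm = ½mr² = 0.5598 kg·m². The pivot is at distance d = 0.396 m from the centre of mass.
By the parallel-axis theorem, I = I_cm + md² = 0.5598 + 1.120 = 1.679 kg·m².
T = 2π√(I/(mgd)) = 2π√(1.679/(7.14 × 25.8 × 0.396)) = 0.953 s.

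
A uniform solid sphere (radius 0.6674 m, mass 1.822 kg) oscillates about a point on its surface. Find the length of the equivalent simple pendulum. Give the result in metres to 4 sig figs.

0.9344 m

The equivalent simple-pendulum length is L_eq = I/(md), where I is about the pivot and d = 0.66740 m.
I_cm = (2/5)mR² = 0.32462 kg·m², so I = I_cm + md² = 0.32462 + 0.81156 = 1.1362 kg·m².
L_eq = 1.1362/(1.822 × 0.66740) = 0.9344 m.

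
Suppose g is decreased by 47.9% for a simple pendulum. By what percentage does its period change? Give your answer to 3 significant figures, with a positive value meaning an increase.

T ∝ 1/√g, so T'/T = 1/√(0.5210) = 1.385.
Percentage change in T = (1.385 − 1) × 100% = 38.5%.

38.5%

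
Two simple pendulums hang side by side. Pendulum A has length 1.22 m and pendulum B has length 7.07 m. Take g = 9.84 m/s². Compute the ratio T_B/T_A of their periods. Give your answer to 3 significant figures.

2.41

T ∝ √L, so T_B/T_A = √(L_B/L_A) = √(7.07/1.22) = 2.41.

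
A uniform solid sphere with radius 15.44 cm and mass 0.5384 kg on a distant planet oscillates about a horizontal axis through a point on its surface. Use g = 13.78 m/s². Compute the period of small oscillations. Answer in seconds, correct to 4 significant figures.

I_cm = (2/5)mr² = 0.0051340 kg·m². The pivot is at distance d = 0.1544 m from the centre of mass.
By the parallel-axis theorem, I = I_cm + md² = 0.0051340 + 0.012835 = 0.017969 kg·m².
T = 2π√(I/(mgd)) = 2π√(0.017969/(0.5384 × 13.78 × 0.1544)) = 0.7869 s.

0.7869 s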